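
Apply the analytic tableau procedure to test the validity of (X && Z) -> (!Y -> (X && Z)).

Assume the negation and expand:
Initial set: {!((X && Z) -> (!Y -> (X && Z)))}.
!((X && Z) -> (!Y -> (X && Z))): α-rule — add (X && Z), !(!Y -> (X && Z)).
(X && Z): α-rule — add X, Z.
!(!Y -> (X && Z)): α-rule — add !Y, !(X && Z).
!(X && Z): β-rule — branch into !X  //  !Z.
  branch 1 (add !X):
    × closes — contains both X and !X.
  branch 2 (add !Z):
    × closes — contains both Z and !Z.
All 2 branches close.
Every branch closed, so the negation is unsatisfiable and the formula is valid.

Valid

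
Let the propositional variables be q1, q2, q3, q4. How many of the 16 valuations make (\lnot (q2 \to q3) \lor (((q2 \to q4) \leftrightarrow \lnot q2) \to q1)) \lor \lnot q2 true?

15

Initial set: {T ((\lnot (q2 \to q3) \lor (((q2 \to q4) \leftrightarrow \lnot q2) \to q1)) \lor \lnot q2)}.
T ((\lnot (q2 \to q3) \lor (((q2 \to q4) \leftrightarrow \lnot q2) \to q1)) \lor \lnot q2): β-rule — branch into T (\lnot (q2 \to q3) \lor (((q2 \to q4) \leftrightarrow \lnot q2) \to q1))  //  T \lnot q2.
  branch 1 (add T (\lnot (q2 \to q3) \lor (((q2 \to q4) \leftrightarrow \lnot q2) \to q1))):
    T (\lnot (q2 \to q3) \lor (((q2 \to q4) \leftrightarrow \lnot q2) \to q1)): β-rule — branch into T \lnot (q2 \to q3)  //  T (((q2 \to q4) \leftrightarrow \lnot q2) \to q1).
      branch 1.1 (add T \lnot (q2 \to q3)):
        T \lnot (q2 \to q3): α-rule — add T q2, F q3.
        ○ open, literals {q2=T, q3=F}.
      branch 1.2 (add T (((q2 \to q4) \leftrightarrow \lnot q2) \to q1)):
        T (((q2 \to q4) \leftrightarrow \lnot q2) \to q1): β-rule — branch into F ((q2 \to q4) \leftrightarrow \lnot q2)  //  T q1.
          branch 1.2.1 (add F ((q2 \to q4) \leftrightarrow \lnot q2)):
            F ((q2 \to q4) \leftrightarrow \lnot q2): β-rule — branch into T (q2 \to q4), F \lnot q2  //  F (q2 \to q4), T \lnot q2.
              branch 1.2.1.1 (add T (q2 \to q4), F \lnot q2):
                T (q2 \to q4): β-rule — branch into F q2  //  T q4.
                  branch 1.2.1.1.1 (add F q2):
                    × closes — contains both q2 and \lnot q2.
                  branch 1.2.1.1.2 (add T q4):
                    ○ open, literals {q2=T, q4=T}.
              branch 1.2.1.2 (add F (q2 \to q4), T \lnot q2):
                F (q2 \to q4): α-rule — add T q2, F q4.
                × closes — contains both q2 and \lnot q2.
          branch 1.2.2 (add T q1):
            ○ open, literals {q1=T}.
  branch 2 (add T \lnot q2):
    ○ open, literals {q2=F}.
2 branches closed, 4 open.
Each open branch fixes some atoms; the unmentioned ones are free. Counting distinct full assignments: branch {q2=T, q3=F} (q1, q4) contributes 4 new; branch {q2=T, q4=T} (q1, q3) contributes 2 new; branch {q1=T} (q2, q3, q4) contributes 5 new; branch {q2=F} (q1, q3, q4) contributes 4 new. Total: 15.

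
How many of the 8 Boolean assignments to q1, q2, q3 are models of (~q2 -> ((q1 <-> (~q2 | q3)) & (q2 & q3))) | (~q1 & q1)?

Initial set: {((~q2 -> ((q1 <-> (~q2 | q3)) & (q2 & q3))) | (~q1 & q1))}.
((~q2 -> ((q1 <-> (~q2 | q3)) & (q2 & q3))) | (~q1 & q1)): β-rule — branch into (~q2 -> ((q1 <-> (~q2 | q3)) & (q2 & q3)))  //  (~q1 & q1).
  branch 1 (add (~q2 -> ((q1 <-> (~q2 | q3)) & (q2 & q3)))):
    (~q2 -> ((q1 <-> (~q2 | q3)) & (q2 & q3))): β-rule — branch into ~~q2  //  ((q1 <-> (~q2 | q3)) & (q2 & q3)).
      branch 1.1 (add ~~q2):
        ○ open, literals {q2=true}.
      branch 1.2 (add ((q1 <-> (~q2 | q3)) & (q2 & q3))):
        ((q1 <-> (~q2 | q3)) & (q2 & q3)): α-rule — add (q1 <-> (~q2 | q3)), (q2 & q3).
        (q2 & q3): α-rule — add q2, q3.
        (q1 <-> (~q2 | q3)): β-rule — branch into q1, (~q2 | q3)  //  ~q1, ~(~q2 | q3).
          branch 1.2.1 (add q1, (~q2 | q3)):
            (~q2 | q3): β-rule — branch into ~q2  //  q3.
              branch 1.2.1.1 (add ~q2):
                × closes — contains both q2 and ~q2.
              branch 1.2.1.2 (add q3):
                ○ open, literals {q1=true, q2=true, q3=true}.
          branch 1.2.2 (add ~q1, ~(~q2 | q3)):
            ~(~q2 | q3): α-rule — add ~~q2, ~q3.
            × closes — contains both q3 and ~q3.
  branch 2 (add (~q1 & q1)):
    (~q1 & q1): α-rule — add ~q1, q1.
    × closes — contains both q1 and ~q1.
3 branches closed, 2 open.
Each open branch fixes some atoms; the unmentioned ones are free. Counting distinct full assignments: branch {q2=true} (q1, q3) contributes 4 new; branch {q1=true, q2=true, q3=true} (none free) contributes 0 new. Total: 4.

4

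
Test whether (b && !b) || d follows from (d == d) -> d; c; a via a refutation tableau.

Yes

Initial set: {((d == d) -> d); c; a; !((b && !b) || d)}.
!((b && !b) || d): α-rule — add !(b && !b), !d.
((d == d) -> d): β-rule — branch into !(d == d)  //  d.
  branch 1 (add !(d == d)):
    !(b && !b): β-rule — branch into !b  //  !!b.
      branch 1.1 (add !b):
        !(d == d): β-rule — branch into d, !d  //  !d, d.
          branch 1.1.1 (add d, !d):
            × closes — contains both d and !d.
          branch 1.1.2 (add !d, d):
            × closes — contains both d and !d.
      branch 1.2 (add !!b):
        !(d == d): β-rule — branch into d, !d  //  !d, d.
          branch 1.2.1 (add d, !d):
            × closes — contains both d and !d.
          branch 1.2.2 (add !d, d):
            × closes — contains both d and !d.
  branch 2 (add d):
    × closes — contains both d and !d.
All 5 branches close.
Every branch closed, so the premises entail the conclusion.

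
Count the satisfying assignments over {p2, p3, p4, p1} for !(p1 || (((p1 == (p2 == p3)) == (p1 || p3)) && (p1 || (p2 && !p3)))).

Initial set: {!(p1 || (((p1 == (p2 == p3)) == (p1 || p3)) && (p1 || (p2 && !p3))))}.
!(p1 || (((p1 == (p2 == p3)) == (p1 || p3)) && (p1 || (p2 && !p3)))): α-rule — add !p1, !(((p1 == (p2 == p3)) == (p1 || p3)) && (p1 || (p2 && !p3))).
!(((p1 == (p2 == p3)) == (p1 || p3)) && (p1 || (p2 && !p3))): β-rule — branch into !((p1 == (p2 == p3)) == (p1 || p3))  //  !(p1 || (p2 && !p3)).
  branch 1 (add !((p1 == (p2 == p3)) == (p1 || p3))):
    !((p1 == (p2 == p3)) == (p1 || p3)): β-rule — branch into (p1 == (p2 == p3)), !(p1 || p3)  //  !(p1 == (p2 == p3)), (p1 || p3).
      branch 1.1 (add (p1 == (p2 == p3)), !(p1 || p3)):
        !(p1 || p3): α-rule — add !p1, !p3.
        (p1 == (p2 == p3)): β-rule — branch into p1, (p2 == p3)  //  !p1, !(p2 == p3).
          branch 1.1.1 (add p1, (p2 == p3)):
            × closes — contains both p1 and !p1.
          branch 1.1.2 (add !p1, !(p2 == p3)):
            !(p2 == p3): β-rule — branch into p2, !p3  //  !p2, p3.
              branch 1.1.2.1 (add p2, !p3):
                ○ open, literals {p1=F, p2=T, p3=F}.
              branch 1.1.2.2 (add !p2, p3):
                × closes — contains both p3 and !p3.
      branch 1.2 (add !(p1 == (p2 == p3)), (p1 || p3)):
        !(p1 == (p2 == p3)): β-rule — branch into p1, !(p2 == p3)  //  !p1, (p2 == p3).
          branch 1.2.1 (add p1, !(p2 == p3)):
            × closes — contains both p1 and !p1.
          branch 1.2.2 (add !p1, (p2 == p3)):
            (p1 || p3): β-rule — branch into p1  //  p3.
              branch 1.2.2.1 (add p1):
                × closes — contains both p1 and !p1.
              branch 1.2.2.2 (add p3):
                (p2 == p3): β-rule — branch into p2, p3  //  !p2, !p3.
                  branch 1.2.2.2.1 (add p2, p3):
                    ○ open, literals {p1=F, p2=T, p3=T}.
                  branch 1.2.2.2.2 (add !p2, !p3):
                    × closes — contains both p3 and !p3.
  branch 2 (add !(p1 || (p2 && !p3))):
    !(p1 || (p2 && !p3)): α-rule — add !p1, !(p2 && !p3).
    !(p2 && !p3): β-rule — branch into !p2  //  !!p3.
      branch 2.1 (add !p2):
        ○ open, literals {p1=F, p2=F}.
      branch 2.2 (add !!p3):
        ○ open, literals {p1=F, p3=T}.
5 branches closed, 4 open.
Each open branch fixes some atoms; the unmentioned ones are free. Counting distinct full assignments: branch {p1=F, p2=T, p3=F} (p4) contributes 2 new; branch {p1=F, p2=T, p3=T} (p4) contributes 2 new; branch {p1=F, p2=F} (p3, p4) contributes 4 new; branch {p1=F, p3=T} (p2, p4) contributes 0 new. Total: 8.

8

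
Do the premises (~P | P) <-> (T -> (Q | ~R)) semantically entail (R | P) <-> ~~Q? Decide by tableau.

Initial set: {((~P | P) <-> (T -> (Q | ~R))); ~((R | P) <-> ~~Q)}.
((~P | P) <-> (T -> (Q | ~R))): β-rule — branch into (~P | P), (T -> (Q | ~R))  //  ~(~P | P), ~(T -> (Q | ~R)).
  branch 1 (add (~P | P), (T -> (Q | ~R))):
    ~((R | P) <-> ~~Q): β-rule — branch into (R | P), ~~~Q  //  ~(R | P), ~~Q.
      branch 1.1 (add (R | P), ~~~Q):
        ~~~Q: drop double negation, giving ~Q.
        (~P | P): β-rule — branch into ~P  //  P.
          branch 1.1.1 (add ~P):
            (T -> (Q | ~R)): β-rule — branch into ~T  //  (Q | ~R).
              branch 1.1.1.1 (add ~T):
                (R | P): β-rule — branch into R  //  P.
                  branch 1.1.1.1.1 (add R):
                    ○ open, literals {P=0, Q=0, R=1, T=0}.
                  branch 1.1.1.1.2 (add P):
                    × closes — contains both P and ~P.
              branch 1.1.1.2 (add (Q | ~R)):
                (R | P): β-rule — branch into R  //  P.
                  branch 1.1.1.2.1 (add R):
                    (Q | ~R): β-rule — branch into Q  //  ~R.
                      branch 1.1.1.2.1.1 (add Q):
                        × closes — contains both Q and ~Q.
                      branch 1.1.1.2.1.2 (add ~R):
                        × closes — contains both R and ~R.
                  branch 1.1.1.2.2 (add P):
                    × closes — contains both P and ~P.
          branch 1.1.2 (add P):
            (T -> (Q | ~R)): β-rule — branch into ~T  //  (Q | ~R).
              branch 1.1.2.1 (add ~T):
                (R | P): β-rule — branch into R  //  P.
                  branch 1.1.2.1.1 (add R):
                    ○ open, literals {P=1, Q=0, R=1, T=0}.
                  branch 1.1.2.1.2 (add P):
                    ○ open, literals {P=1, Q=0, T=0}.
              branch 1.1.2.2 (add (Q | ~R)):
                (R | P): β-rule — branch into R  //  P.
                  branch 1.1.2.2.1 (add R):
                    (Q | ~R): β-rule — branch into Q  //  ~R.
                      branch 1.1.2.2.1.1 (add Q):
                        × closes — contains both Q and ~Q.
                      branch 1.1.2.2.1.2 (add ~R):
                        × closes — contains both R and ~R.
                  branch 1.1.2.2.2 (add P):
                    (Q | ~R): β-rule — branch into Q  //  ~R.
                      branch 1.1.2.2.2.1 (add Q):
                        × closes — contains both Q and ~Q.
                      branch 1.1.2.2.2.2 (add ~R):
                        ○ open, literals {P=1, Q=0, R=0}.
      branch 1.2 (add ~(R | P), ~~Q):
        ~(R | P): α-rule — add ~R, ~P.
        ~~Q: drop double negation, giving Q.
        (~P | P): β-rule — branch into ~P  //  P.
          branch 1.2.1 (add ~P):
            (T -> (Q | ~R)): β-rule — branch into ~T  //  (Q | ~R).
              branch 1.2.1.1 (add ~T):
                ○ open, literals {P=0, Q=1, R=0, T=0}.
              branch 1.2.1.2 (add (Q | ~R)):
                (Q | ~R): β-rule — branch into Q  //  ~R.
                  branch 1.2.1.2.1 (add Q):
                    ○ open, literals {P=0, Q=1, R=0}.
                  branch 1.2.1.2.2 (add ~R):
                    ○ open, literals {P=0, Q=1, R=0}.
          branch 1.2.2 (add P):
            × closes — contains both P and ~P.
  branch 2 (add ~(~P | P), ~(T -> (Q | ~R))):
    ~(~P | P): α-rule — add ~~P, ~P.
    × closes — contains both P and ~P.
9 branches closed, 7 open.
An open branch gives a countermodel: P=0, Q=0, R=1, T=0 (unmentioned atoms arbitrary); the premises hold there but the conclusion fails.

No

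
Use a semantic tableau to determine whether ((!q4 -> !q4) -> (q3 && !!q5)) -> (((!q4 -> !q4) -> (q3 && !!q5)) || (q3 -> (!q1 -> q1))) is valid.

Assume the negation and expand:
Initial set: {F (((!q4 -> !q4) -> (q3 && !!q5)) -> (((!q4 -> !q4) -> (q3 && !!q5)) || (q3 -> (!q1 -> q1))))}.
F (((!q4 -> !q4) -> (q3 && !!q5)) -> (((!q4 -> !q4) -> (q3 && !!q5)) || (q3 -> (!q1 -> q1)))): α-rule — add T ((!q4 -> !q4) -> (q3 && !!q5)), F (((!q4 -> !q4) -> (q3 && !!q5)) || (q3 -> (!q1 -> q1))).
F (((!q4 -> !q4) -> (q3 && !!q5)) || (q3 -> (!q1 -> q1))): α-rule — add F ((!q4 -> !q4) -> (q3 && !!q5)), F (q3 -> (!q1 -> q1)).
F ((!q4 -> !q4) -> (q3 && !!q5)): α-rule — add T (!q4 -> !q4), F (q3 && !!q5).
F (q3 -> (!q1 -> q1)): α-rule — add T q3, F (!q1 -> q1).
F (!q1 -> q1): α-rule — add T !q1, F q1.
T ((!q4 -> !q4) -> (q3 && !!q5)): β-rule — branch into F (!q4 -> !q4)  //  T (q3 && !!q5).
  branch 1 (add F (!q4 -> !q4)):
    F (!q4 -> !q4): α-rule — add T !q4, F !q4.
    × closes — contains both q4 and !q4.
  branch 2 (add T (q3 && !!q5)):
    T (q3 && !!q5): α-rule — add T q3, T !!q5.
    T !!q5: drop double negation, giving T q5.
    T (!q4 -> !q4): β-rule — branch into F !q4  //  T !q4.
      branch 2.1 (add F !q4):
        F (q3 && !!q5): β-rule — branch into F q3  //  F !!q5.
          branch 2.1.1 (add F q3):
            × closes — contains both q3 and !q3.
          branch 2.1.2 (add F !!q5):
            F !!q5: drop double negation, giving F q5.
            × closes — contains both q5 and !q5.
      branch 2.2 (add T !q4):
        F (q3 && !!q5): β-rule — branch into F q3  //  F !!q5.
          branch 2.2.1 (add F q3):
            × closes — contains both q3 and !q3.
          branch 2.2.2 (add F !!q5):
            F !!q5: drop double negation, giving F q5.
            × closes — contains both q5 and !q5.
All 5 branches close.
Every branch closed, so the negation is unsatisfiable and the formula is valid.

Valid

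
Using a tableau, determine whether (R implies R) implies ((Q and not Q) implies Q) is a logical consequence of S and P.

Yes

Initial set: {T (S and P); F ((R implies R) implies ((Q and not Q) implies Q))}.
T (S and P): α-rule — add T S, T P.
F ((R implies R) implies ((Q and not Q) implies Q)): α-rule — add T (R implies R), F ((Q and not Q) implies Q).
F ((Q and not Q) implies Q): α-rule — add T (Q and not Q), F Q.
T (Q and not Q): α-rule — add T Q, T not Q.
× closes — contains both Q and not Q.
All 1 branch closes.
Every branch closed, so the premises entail the conclusion.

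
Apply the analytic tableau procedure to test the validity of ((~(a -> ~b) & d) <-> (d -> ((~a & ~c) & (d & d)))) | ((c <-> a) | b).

Assume the negation and expand:
Initial set: {~(((~(a -> ~b) & d) <-> (d -> ((~a & ~c) & (d & d)))) | ((c <-> a) | b))}.
~(((~(a -> ~b) & d) <-> (d -> ((~a & ~c) & (d & d)))) | ((c <-> a) | b)): α-rule — add ~((~(a -> ~b) & d) <-> (d -> ((~a & ~c) & (d & d)))), ~((c <-> a) | b).
~((c <-> a) | b): α-rule — add ~(c <-> a), ~b.
~((~(a -> ~b) & d) <-> (d -> ((~a & ~c) & (d & d)))): β-rule — branch into (~(a -> ~b) & d), ~(d -> ((~a & ~c) & (d & d)))  //  ~(~(a -> ~b) & d), (d -> ((~a & ~c) & (d & d))).
  branch 1 (add (~(a -> ~b) & d), ~(d -> ((~a & ~c) & (d & d)))):
    (~(a -> ~b) & d): α-rule — add ~(a -> ~b), d.
    ~(d -> ((~a & ~c) & (d & d))): α-rule — add d, ~((~a & ~c) & (d & d)).
    ~(a -> ~b): α-rule — add a, ~~b.
    × closes — contains both b and ~b.
  branch 2 (add ~(~(a -> ~b) & d), (d -> ((~a & ~c) & (d & d)))):
    ~(c <-> a): β-rule — branch into c, ~a  //  ~c, a.
      branch 2.1 (add c, ~a):
        ~(~(a -> ~b) & d): β-rule — branch into ~~(a -> ~b)  //  ~d.
          branch 2.1.1 (add ~~(a -> ~b)):
            (d -> ((~a & ~c) & (d & d))): β-rule — branch into ~d  //  ((~a & ~c) & (d & d)).
              branch 2.1.1.1 (add ~d):
                ~~(a -> ~b): β-rule — branch into ~a  //  ~b.
                  branch 2.1.1.1.1 (add ~a):
                    ○ open, literals {a=F, b=F, c=T, d=F}.
                  branch 2.1.1.1.2 (add ~b):
                    ○ open, literals {a=F, b=F, c=T, d=F}.
              branch 2.1.1.2 (add ((~a & ~c) & (d & d))):
                ((~a & ~c) & (d & d)): α-rule — add (~a & ~c), (d & d).
                (~a & ~c): α-rule — add ~a, ~c.
                × closes — contains both c and ~c.
          branch 2.1.2 (add ~d):
            (d -> ((~a & ~c) & (d & d))): β-rule — branch into ~d  //  ((~a & ~c) & (d & d)).
              branch 2.1.2.1 (add ~d):
                ○ open, literals {a=F, b=F, c=T, d=F}.
              branch 2.1.2.2 (add ((~a & ~c) & (d & d))):
                ((~a & ~c) & (d & d)): α-rule — add (~a & ~c), (d & d).
                (~a & ~c): α-rule — add ~a, ~c.
                × closes — contains both c and ~c.
      branch 2.2 (add ~c, a):
        ~(~(a -> ~b) & d): β-rule — branch into ~~(a -> ~b)  //  ~d.
          branch 2.2.1 (add ~~(a -> ~b)):
            (d -> ((~a & ~c) & (d & d))): β-rule — branch into ~d  //  ((~a & ~c) & (d & d)).
              branch 2.2.1.1 (add ~d):
                ~~(a -> ~b): β-rule — branch into ~a  //  ~b.
                  branch 2.2.1.1.1 (add ~a):
                    × closes — contains both a and ~a.
                  branch 2.2.1.1.2 (add ~b):
                    ○ open, literals {a=T, b=F, c=F, d=F}.
              branch 2.2.1.2 (add ((~a & ~c) & (d & d))):
                ((~a & ~c) & (d & d)): α-rule — add (~a & ~c), (d & d).
                (~a & ~c): α-rule — add ~a, ~c.
                × closes — contains both a and ~a.
          branch 2.2.2 (add ~d):
            (d -> ((~a & ~c) & (d & d))): β-rule — branch into ~d  //  ((~a & ~c) & (d & d)).
              branch 2.2.2.1 (add ~d):
                ○ open, literals {a=T, b=F, c=F, d=F}.
              branch 2.2.2.2 (add ((~a & ~c) & (d & d))):
                ((~a & ~c) & (d & d)): α-rule — add (~a & ~c), (d & d).
                (~a & ~c): α-rule — add ~a, ~c.
                × closes — contains both a and ~a.
6 branches closed, 5 open.
An open branch gives a countermodel: a=F, b=F, c=T, d=F (unmentioned atoms arbitrary); under it the original formula is false.

Not valid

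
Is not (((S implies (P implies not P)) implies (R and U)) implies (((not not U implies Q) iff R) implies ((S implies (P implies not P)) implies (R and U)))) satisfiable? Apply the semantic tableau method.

Initial set: {not (((S implies (P implies not P)) implies (R and U)) implies (((not not U implies Q) iff R) implies ((S implies (P implies not P)) implies (R and U))))}.
not (((S implies (P implies not P)) implies (R and U)) implies (((not not U implies Q) iff R) implies ((S implies (P implies not P)) implies (R and U)))): α-rule — add ((S implies (P implies not P)) implies (R and U)), not (((not not U implies Q) iff R) implies ((S implies (P implies not P)) implies (R and U))).
not (((not not U implies Q) iff R) implies ((S implies (P implies not P)) implies (R and U))): α-rule — add ((not not U implies Q) iff R), not ((S implies (P implies not P)) implies (R and U)).
not ((S implies (P implies not P)) implies (R and U)): α-rule — add (S implies (P implies not P)), not (R and U).
((S implies (P implies not P)) implies (R and U)): β-rule — branch into not (S implies (P implies not P))  //  (R and U).
  branch 1 (add not (S implies (P implies not P))):
    not (S implies (P implies not P)): α-rule — add S, not (P implies not P).
    not (P implies not P): α-rule — add P, not not P.
    ((not not U implies Q) iff R): β-rule — branch into (not not U implies Q), R  //  not (not not U implies Q), not R.
      branch 1.1 (add (not not U implies Q), R):
        (S implies (P implies not P)): β-rule — branch into not S  //  (P implies not P).
          branch 1.1.1 (add not S):
            × closes — contains both S and not S.
          branch 1.1.2 (add (P implies not P)):
            not (R and U): β-rule — branch into not R  //  not U.
              branch 1.1.2.1 (add not R):
                × closes — contains both R and not R.
              branch 1.1.2.2 (add not U):
                (not not U implies Q): β-rule — branch into not not not U  //  Q.
                  branch 1.1.2.2.1 (add not not not U):
                    not not not U: drop double negation, giving not U.
                    (P implies not P): β-rule — branch into not P  //  not P.
                      branch 1.1.2.2.1.1 (add not P):
                        × closes — contains both P and not P.
                      branch 1.1.2.2.1.2 (add not P):
                        × closes — contains both P and not P.
                  branch 1.1.2.2.2 (add Q):
                    (P implies not P): β-rule — branch into not P  //  not P.
                      branch 1.1.2.2.2.1 (add not P):
                        × closes — contains both P and not P.
                      branch 1.1.2.2.2.2 (add not P):
                        × closes — contains both P and not P.
      branch 1.2 (add not (not not U implies Q), not R):
        not (not not U implies Q): α-rule — add not not U, not Q.
        not not U: drop double negation, giving U.
        (S implies (P implies not P)): β-rule — branch into not S  //  (P implies not P).
          branch 1.2.1 (add not S):
            × closes — contains both S and not S.
          branch 1.2.2 (add (P implies not P)):
            not (R and U): β-rule — branch into not R  //  not U.
              branch 1.2.2.1 (add not R):
                (P implies not P): β-rule — branch into not P  //  not P.
                  branch 1.2.2.1.1 (add not P):
                    × closes — contains both P and not P.
                  branch 1.2.2.1.2 (add not P):
                    × closes — contains both P and not P.
              branch 1.2.2.2 (add not U):
                × closes — contains both U and not U.
  branch 2 (add (R and U)):
    (R and U): α-rule — add R, U.
    ((not not U implies Q) iff R): β-rule — branch into (not not U implies Q), R  //  not (not not U implies Q), not R.
      branch 2.1 (add (not not U implies Q), R):
        (S implies (P implies not P)): β-rule — branch into not S  //  (P implies not P).
          branch 2.1.1 (add not S):
            not (R and U): β-rule — branch into not R  //  not U.
              branch 2.1.1.1 (add not R):
                × closes — contains both R and not R.
              branch 2.1.1.2 (add not U):
                × closes — contains both U and not U.
          branch 2.1.2 (add (P implies not P)):
            not (R and U): β-rule — branch into not R  //  not U.
              branch 2.1.2.1 (add not R):
                × closes — contains both R and not R.
              branch 2.1.2.2 (add not U):
                × closes — contains both U and not U.
      branch 2.2 (add not (not not U implies Q), not R):
        × closes — contains both R and not R.
All 15 branches close.
Every branch closed; the formula is unsatisfiable.

Unsatisfiable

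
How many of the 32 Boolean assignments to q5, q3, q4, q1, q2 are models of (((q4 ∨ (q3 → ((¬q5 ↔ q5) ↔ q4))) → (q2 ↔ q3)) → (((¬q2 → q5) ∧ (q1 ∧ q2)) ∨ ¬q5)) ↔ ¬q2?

14

Initial set: {((((q4 ∨ (q3 → ((¬q5 ↔ q5) ↔ q4))) → (q2 ↔ q3)) → (((¬q2 → q5) ∧ (q1 ∧ q2)) ∨ ¬q5)) ↔ ¬q2)}.
((((q4 ∨ (q3 → ((¬q5 ↔ q5) ↔ q4))) → (q2 ↔ q3)) → (((¬q2 → q5) ∧ (q1 ∧ q2)) ∨ ¬q5)) ↔ ¬q2): β-rule — branch into (((q4 ∨ (q3 → ((¬q5 ↔ q5) ↔ q4))) → (q2 ↔ q3)) → (((¬q2 → q5) ∧ (q1 ∧ q2)) ∨ ¬q5)), ¬q2  //  ¬(((q4 ∨ (q3 → ((¬q5 ↔ q5) ↔ q4))) → (q2 ↔ q3)) → (((¬q2 → q5) ∧ (q1 ∧ q2)) ∨ ¬q5)), ¬¬q2.
  branch 1 (add (((q4 ∨ (q3 → ((¬q5 ↔ q5) ↔ q4))) → (q2 ↔ q3)) → (((¬q2 → q5) ∧ (q1 ∧ q2)) ∨ ¬q5)), ¬q2):
    (((q4 ∨ (q3 → ((¬q5 ↔ q5) ↔ q4))) → (q2 ↔ q3)) → (((¬q2 → q5) ∧ (q1 ∧ q2)) ∨ ¬q5)): β-rule — branch into ¬((q4 ∨ (q3 → ((¬q5 ↔ q5) ↔ q4))) → (q2 ↔ q3))  //  (((¬q2 → q5) ∧ (q1 ∧ q2)) ∨ ¬q5).
      branch 1.1 (add ¬((q4 ∨ (q3 → ((¬q5 ↔ q5) ↔ q4))) → (q2 ↔ q3))):
        ¬((q4 ∨ (q3 → ((¬q5 ↔ q5) ↔ q4))) → (q2 ↔ q3)): α-rule — add (q4 ∨ (q3 → ((¬q5 ↔ q5) ↔ q4))), ¬(q2 ↔ q3).
        (q4 ∨ (q3 → ((¬q5 ↔ q5) ↔ q4))): β-rule — branch into q4  //  (q3 → ((¬q5 ↔ q5) ↔ q4)).
          branch 1.1.1 (add q4):
            ¬(q2 ↔ q3): β-rule — branch into q2, ¬q3  //  ¬q2, q3.
              branch 1.1.1.1 (add q2, ¬q3):
                × closes — contains both q2 and ¬q2.
              branch 1.1.1.2 (add ¬q2, q3):
                ○ open, literals {q2=false, q3=true, q4=true}.
          branch 1.1.2 (add (q3 → ((¬q5 ↔ q5) ↔ q4))):
            ¬(q2 ↔ q3): β-rule — branch into q2, ¬q3  //  ¬q2, q3.
              branch 1.1.2.1 (add q2, ¬q3):
                × closes — contains both q2 and ¬q2.
              branch 1.1.2.2 (add ¬q2, q3):
                (q3 → ((¬q5 ↔ q5) ↔ q4)): β-rule — branch into ¬q3  //  ((¬q5 ↔ q5) ↔ q4).
                  branch 1.1.2.2.1 (add ¬q3):
                    × closes — contains both q3 and ¬q3.
                  branch 1.1.2.2.2 (add ((¬q5 ↔ q5) ↔ q4)):
                    ((¬q5 ↔ q5) ↔ q4): β-rule — branch into (¬q5 ↔ q5), q4  //  ¬(¬q5 ↔ q5), ¬q4.
                      branch 1.1.2.2.2.1 (add (¬q5 ↔ q5), q4):
                        (¬q5 ↔ q5): β-rule — branch into ¬q5, q5  //  ¬¬q5, ¬q5.
                          branch 1.1.2.2.2.1.1 (add ¬q5, q5):
                            × closes — contains both q5 and ¬q5.
                          branch 1.1.2.2.2.1.2 (add ¬¬q5, ¬q5):
                            × closes — contains both q5 and ¬q5.
                      branch 1.1.2.2.2.2 (add ¬(¬q5 ↔ q5), ¬q4):
                        ¬(¬q5 ↔ q5): β-rule — branch into ¬q5, ¬q5  //  ¬¬q5, q5.
                          branch 1.1.2.2.2.2.1 (add ¬q5, ¬q5):
                            ○ open, literals {q2=false, q3=true, q4=false, q5=false}.
                          branch 1.1.2.2.2.2.2 (add ¬¬q5, q5):
                            ○ open, literals {q2=false, q3=true, q4=false, q5=true}.
      branch 1.2 (add (((¬q2 → q5) ∧ (q1 ∧ q2)) ∨ ¬q5)):
        (((¬q2 → q5) ∧ (q1 ∧ q2)) ∨ ¬q5): β-rule — branch into ((¬q2 → q5) ∧ (q1 ∧ q2))  //  ¬q5.
          branch 1.2.1 (add ((¬q2 → q5) ∧ (q1 ∧ q2))):
            ((¬q2 → q5) ∧ (q1 ∧ q2)): α-rule — add (¬q2 → q5), (q1 ∧ q2).
            (q1 ∧ q2): α-rule — add q1, q2.
            × closes — contains both q2 and ¬q2.
          branch 1.2.2 (add ¬q5):
            ○ open, literals {q2=false, q5=false}.
  branch 2 (add ¬(((q4 ∨ (q3 → ((¬q5 ↔ q5) ↔ q4))) → (q2 ↔ q3)) → (((¬q2 → q5) ∧ (q1 ∧ q2)) ∨ ¬q5)), ¬¬q2):
    ¬(((q4 ∨ (q3 → ((¬q5 ↔ q5) ↔ q4))) → (q2 ↔ q3)) → (((¬q2 → q5) ∧ (q1 ∧ q2)) ∨ ¬q5)): α-rule — add ((q4 ∨ (q3 → ((¬q5 ↔ q5) ↔ q4))) → (q2 ↔ q3)), ¬(((¬q2 → q5) ∧ (q1 ∧ q2)) ∨ ¬q5).
    ¬(((¬q2 → q5) ∧ (q1 ∧ q2)) ∨ ¬q5): α-rule — add ¬((¬q2 → q5) ∧ (q1 ∧ q2)), ¬¬q5.
    ((q4 ∨ (q3 → ((¬q5 ↔ q5) ↔ q4))) → (q2 ↔ q3)): β-rule — branch into ¬(q4 ∨ (q3 → ((¬q5 ↔ q5) ↔ q4)))  //  (q2 ↔ q3).
      branch 2.1 (add ¬(q4 ∨ (q3 → ((¬q5 ↔ q5) ↔ q4)))):
        ¬(q4 ∨ (q3 → ((¬q5 ↔ q5) ↔ q4))): α-rule — add ¬q4, ¬(q3 → ((¬q5 ↔ q5) ↔ q4)).
        ¬(q3 → ((¬q5 ↔ q5) ↔ q4)): α-rule — add q3, ¬((¬q5 ↔ q5) ↔ q4).
        ¬((¬q2 → q5) ∧ (q1 ∧ q2)): β-rule — branch into ¬(¬q2 → q5)  //  ¬(q1 ∧ q2).
          branch 2.1.1 (add ¬(¬q2 → q5)):
            ¬(¬q2 → q5): α-rule — add ¬q2, ¬q5.
            × closes — contains both q2 and ¬q2.
          branch 2.1.2 (add ¬(q1 ∧ q2)):
            ¬((¬q5 ↔ q5) ↔ q4): β-rule — branch into (¬q5 ↔ q5), ¬q4  //  ¬(¬q5 ↔ q5), q4.
              branch 2.1.2.1 (add (¬q5 ↔ q5), ¬q4):
                ¬(q1 ∧ q2): β-rule — branch into ¬q1  //  ¬q2.
                  branch 2.1.2.1.1 (add ¬q1):
                    (¬q5 ↔ q5): β-rule — branch into ¬q5, q5  //  ¬¬q5, ¬q5.
                      branch 2.1.2.1.1.1 (add ¬q5, q5):
                        × closes — contains both q5 and ¬q5.
                      branch 2.1.2.1.1.2 (add ¬¬q5, ¬q5):
                        × closes — contains both q5 and ¬q5.
                  branch 2.1.2.1.2 (add ¬q2):
                    × closes — contains both q2 and ¬q2.
              branch 2.1.2.2 (add ¬(¬q5 ↔ q5), q4):
                × closes — contains both q4 and ¬q4.
      branch 2.2 (add (q2 ↔ q3)):
        ¬((¬q2 → q5) ∧ (q1 ∧ q2)): β-rule — branch into ¬(¬q2 → q5)  //  ¬(q1 ∧ q2).
          branch 2.2.1 (add ¬(¬q2 → q5)):
            ¬(¬q2 → q5): α-rule — add ¬q2, ¬q5.
            × closes — contains both q2 and ¬q2.
          branch 2.2.2 (add ¬(q1 ∧ q2)):
            (q2 ↔ q3): β-rule — branch into q2, q3  //  ¬q2, ¬q3.
              branch 2.2.2.1 (add q2, q3):
                ¬(q1 ∧ q2): β-rule — branch into ¬q1  //  ¬q2.
                  branch 2.2.2.1.1 (add ¬q1):
                    ○ open, literals {q1=false, q2=true, q3=true, q5=true}.
                  branch 2.2.2.1.2 (add ¬q2):
                    × closes — contains both q2 and ¬q2.
              branch 2.2.2.2 (add ¬q2, ¬q3):
                × closes — contains both q2 and ¬q2.
14 branches closed, 5 open.
Each open branch fixes some atoms; the unmentioned ones are free. Counting distinct full assignments: branch {q2=false, q3=true, q4=true} (q5, q1) contributes 4 new; branch {q2=false, q3=true, q4=false, q5=false} (q1) contributes 2 new; branch {q2=false, q3=true, q4=false, q5=true} (q1) contributes 2 new; branch {q2=false, q5=false} (q3, q4, q1) contributes 4 new; branch {q1=false, q2=true, q3=true, q5=true} (q4) contributes 2 new. Total: 14.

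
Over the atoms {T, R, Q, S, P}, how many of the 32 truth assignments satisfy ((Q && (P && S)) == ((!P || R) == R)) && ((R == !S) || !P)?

10

Initial set: {T (((Q && (P && S)) == ((!P || R) == R)) && ((R == !S) || !P))}.
T (((Q && (P && S)) == ((!P || R) == R)) && ((R == !S) || !P)): α-rule — add T ((Q && (P && S)) == ((!P || R) == R)), T ((R == !S) || !P).
T ((Q && (P && S)) == ((!P || R) == R)): β-rule — branch into T (Q && (P && S)), T ((!P || R) == R)  //  F (Q && (P && S)), F ((!P || R) == R).
  branch 1 (add T (Q && (P && S)), T ((!P || R) == R)):
    T (Q && (P && S)): α-rule — add T Q, T (P && S).
    T (P && S): α-rule — add T P, T S.
    T ((R == !S) || !P): β-rule — branch into T (R == !S)  //  T !P.
      branch 1.1 (add T (R == !S)):
        T ((!P || R) == R): β-rule — branch into T (!P || R), T R  //  F (!P || R), F R.
          branch 1.1.1 (add T (!P || R), T R):
            T (R == !S): β-rule — branch into T R, T !S  //  F R, F !S.
              branch 1.1.1.1 (add T R, T !S):
                × closes — contains both S and !S.
              branch 1.1.1.2 (add F R, F !S):
                × closes — contains both R and !R.
          branch 1.1.2 (add F (!P || R), F R):
            F (!P || R): α-rule — add F !P, F R.
            T (R == !S): β-rule — branch into T R, T !S  //  F R, F !S.
              branch 1.1.2.1 (add T R, T !S):
                × closes — contains both R and !R.
              branch 1.1.2.2 (add F R, F !S):
                ○ open, literals {P=1, Q=1, R=0, S=1}.
      branch 1.2 (add T !P):
        × closes — contains both P and !P.
  branch 2 (add F (Q && (P && S)), F ((!P || R) == R)):
    T ((R == !S) || !P): β-rule — branch into T (R == !S)  //  T !P.
      branch 2.1 (add T (R == !S)):
        F (Q && (P && S)): β-rule — branch into F Q  //  F (P && S).
          branch 2.1.1 (add F Q):
            F ((!P || R) == R): β-rule — branch into T (!P || R), F R  //  F (!P || R), T R.
              branch 2.1.1.1 (add T (!P || R), F R):
                T (R == !S): β-rule — branch into T R, T !S  //  F R, F !S.
                  branch 2.1.1.1.1 (add T R, T !S):
                    × closes — contains both R and !R.
                  branch 2.1.1.1.2 (add F R, F !S):
                    T (!P || R): β-rule — branch into T !P  //  T R.
                      branch 2.1.1.1.2.1 (add T !P):
                        ○ open, literals {P=0, Q=0, R=0, S=1}.
                      branch 2.1.1.1.2.2 (add T R):
                        × closes — contains both R and !R.
              branch 2.1.1.2 (add F (!P || R), T R):
                F (!P || R): α-rule — add F !P, F R.
                × closes — contains both R and !R.
          branch 2.1.2 (add F (P && S)):
            F ((!P || R) == R): β-rule — branch into T (!P || R), F R  //  F (!P || R), T R.
              branch 2.1.2.1 (add T (!P || R), F R):
                T (R == !S): β-rule — branch into T R, T !S  //  F R, F !S.
                  branch 2.1.2.1.1 (add T R, T !S):
                    × closes — contains both R and !R.
                  branch 2.1.2.1.2 (add F R, F !S):
                    F (P && S): β-rule — branch into F P  //  F S.
                      branch 2.1.2.1.2.1 (add F P):
                        T (!P || R): β-rule — branch into T !P  //  T R.
                          branch 2.1.2.1.2.1.1 (add T !P):
                            ○ open, literals {P=0, R=0, S=1}.
                          branch 2.1.2.1.2.1.2 (add T R):
                            × closes — contains both R and !R.
                      branch 2.1.2.1.2.2 (add F S):
                        × closes — contains both S and !S.
              branch 2.1.2.2 (add F (!P || R), T R):
                F (!P || R): α-rule — add F !P, F R.
                × closes — contains both R and !R.
      branch 2.2 (add T !P):
        F (Q && (P && S)): β-rule — branch into F Q  //  F (P && S).
          branch 2.2.1 (add F Q):
            F ((!P || R) == R): β-rule — branch into T (!P || R), F R  //  F (!P || R), T R.
              branch 2.2.1.1 (add T (!P || R), F R):
                T (!P || R): β-rule — branch into T !P  //  T R.
                  branch 2.2.1.1.1 (add T !P):
                    ○ open, literals {P=0, Q=0, R=0}.
                  branch 2.2.1.1.2 (add T R):
                    × closes — contains both R and !R.
              branch 2.2.1.2 (add F (!P || R), T R):
                F (!P || R): α-rule — add F !P, F R.
                × closes — contains both P and !P.
          branch 2.2.2 (add F (P && S)):
            F ((!P || R) == R): β-rule — branch into T (!P || R), F R  //  F (!P || R), T R.
              branch 2.2.2.1 (add T (!P || R), F R):
                F (P && S): β-rule — branch into F P  //  F S.
                  branch 2.2.2.1.1 (add F P):
                    T (!P || R): β-rule — branch into T !P  //  T R.
                      branch 2.2.2.1.1.1 (add T !P):
                        ○ open, literals {P=0, R=0}.
                      branch 2.2.2.1.1.2 (add T R):
                        × closes — contains both R and !R.
                  branch 2.2.2.1.2 (add F S):
                    T (!P || R): β-rule — branch into T !P  //  T R.
                      branch 2.2.2.1.2.1 (add T !P):
                        ○ open, literals {P=0, R=0, S=0}.
                      branch 2.2.2.1.2.2 (add T R):
                        × closes — contains both R and !R.
              branch 2.2.2.2 (add F (!P || R), T R):
                F (!P || R): α-rule — add F !P, F R.
                × closes — contains both P and !P.
16 branches closed, 6 open.
Each open branch fixes some atoms; the unmentioned ones are free. Counting distinct full assignments: branch {P=1, Q=1, R=0, S=1} (T) contributes 2 new; branch {P=0, Q=0, R=0, S=1} (T) contributes 2 new; branch {P=0, R=0, S=1} (T, Q) contributes 2 new; branch {P=0, Q=0, R=0} (T, S) contributes 2 new; branch {P=0, R=0} (T, Q, S) contributes 2 new; branch {P=0, R=0, S=0} (T, Q) contributes 0 new. Total: 10.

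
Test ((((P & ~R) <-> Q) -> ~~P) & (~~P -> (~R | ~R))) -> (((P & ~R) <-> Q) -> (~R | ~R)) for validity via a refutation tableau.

Valid

Assume the negation and expand:
Initial set: {~(((((P & ~R) <-> Q) -> ~~P) & (~~P -> (~R | ~R))) -> (((P & ~R) <-> Q) -> (~R | ~R)))}.
~(((((P & ~R) <-> Q) -> ~~P) & (~~P -> (~R | ~R))) -> (((P & ~R) <-> Q) -> (~R | ~R))): α-rule — add ((((P & ~R) <-> Q) -> ~~P) & (~~P -> (~R | ~R))), ~(((P & ~R) <-> Q) -> (~R | ~R)).
((((P & ~R) <-> Q) -> ~~P) & (~~P -> (~R | ~R))): α-rule — add (((P & ~R) <-> Q) -> ~~P), (~~P -> (~R | ~R)).
~(((P & ~R) <-> Q) -> (~R | ~R)): α-rule — add ((P & ~R) <-> Q), ~(~R | ~R).
~(~R | ~R): α-rule — add ~~R, ~~R.
(((P & ~R) <-> Q) -> ~~P): β-rule — branch into ~((P & ~R) <-> Q)  //  ~~P.
  branch 1 (add ~((P & ~R) <-> Q)):
    (~~P -> (~R | ~R)): β-rule — branch into ~~~P  //  (~R | ~R).
      branch 1.1 (add ~~~P):
        ~~~P: drop double negation, giving ~P.
        ((P & ~R) <-> Q): β-rule — branch into (P & ~R), Q  //  ~(P & ~R), ~Q.
          branch 1.1.1 (add (P & ~R), Q):
            (P & ~R): α-rule — add P, ~R.
            × closes — contains both P and ~P.
          branch 1.1.2 (add ~(P & ~R), ~Q):
            ~((P & ~R) <-> Q): β-rule — branch into (P & ~R), ~Q  //  ~(P & ~R), Q.
              branch 1.1.2.1 (add (P & ~R), ~Q):
                (P & ~R): α-rule — add P, ~R.
                × closes — contains both P and ~P.
              branch 1.1.2.2 (add ~(P & ~R), Q):
                × closes — contains both Q and ~Q.
      branch 1.2 (add (~R | ~R)):
        ((P & ~R) <-> Q): β-rule — branch into (P & ~R), Q  //  ~(P & ~R), ~Q.
          branch 1.2.1 (add (P & ~R), Q):
            (P & ~R): α-rule — add P, ~R.
            × closes — contains both R and ~R.
          branch 1.2.2 (add ~(P & ~R), ~Q):
            ~((P & ~R) <-> Q): β-rule — branch into (P & ~R), ~Q  //  ~(P & ~R), Q.
              branch 1.2.2.1 (add (P & ~R), ~Q):
                (P & ~R): α-rule — add P, ~R.
                × closes — contains both R and ~R.
              branch 1.2.2.2 (add ~(P & ~R), Q):
                × closes — contains both Q and ~Q.
  branch 2 (add ~~P):
    ~~P: drop double negation, giving P.
    (~~P -> (~R | ~R)): β-rule — branch into ~~~P  //  (~R | ~R).
      branch 2.1 (add ~~~P):
        ~~~P: drop double negation, giving ~P.
        × closes — contains both P and ~P.
      branch 2.2 (add (~R | ~R)):
        ((P & ~R) <-> Q): β-rule — branch into (P & ~R), Q  //  ~(P & ~R), ~Q.
          branch 2.2.1 (add (P & ~R), Q):
            (P & ~R): α-rule — add P, ~R.
            × closes — contains both R and ~R.
          branch 2.2.2 (add ~(P & ~R), ~Q):
            (~R | ~R): β-rule — branch into ~R  //  ~R.
              branch 2.2.2.1 (add ~R):
                × closes — contains both R and ~R.
              branch 2.2.2.2 (add ~R):
                × closes — contains both R and ~R.
All 10 branches close.
Every branch closed, so the negation is unsatisfiable and the formula is valid.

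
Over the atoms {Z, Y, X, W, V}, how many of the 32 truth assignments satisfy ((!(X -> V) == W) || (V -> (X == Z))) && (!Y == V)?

Initial set: {(((!(X -> V) == W) || (V -> (X == Z))) && (!Y == V))}.
(((!(X -> V) == W) || (V -> (X == Z))) && (!Y == V)): α-rule — add ((!(X -> V) == W) || (V -> (X == Z))), (!Y == V).
((!(X -> V) == W) || (V -> (X == Z))): β-rule — branch into (!(X -> V) == W)  //  (V -> (X == Z)).
  branch 1 (add (!(X -> V) == W)):
    (!Y == V): β-rule — branch into !Y, V  //  !!Y, !V.
      branch 1.1 (add !Y, V):
        (!(X -> V) == W): β-rule — branch into !(X -> V), W  //  !!(X -> V), !W.
          branch 1.1.1 (add !(X -> V), W):
            !(X -> V): α-rule — add X, !V.
            × closes — contains both V and !V.
          branch 1.1.2 (add !!(X -> V), !W):
            !!(X -> V): β-rule — branch into !X  //  V.
              branch 1.1.2.1 (add !X):
                ○ open, literals {V=T, W=F, X=F, Y=F}.
              branch 1.1.2.2 (add V):
                ○ open, literals {V=T, W=F, Y=F}.
      branch 1.2 (add !!Y, !V):
        (!(X -> V) == W): β-rule — branch into !(X -> V), W  //  !!(X -> V), !W.
          branch 1.2.1 (add !(X -> V), W):
            !(X -> V): α-rule — add X, !V.
            ○ open, literals {V=F, W=T, X=T, Y=T}.
          branch 1.2.2 (add !!(X -> V), !W):
            !!(X -> V): β-rule — branch into !X  //  V.
              branch 1.2.2.1 (add !X):
                ○ open, literals {V=F, W=F, X=F, Y=T}.
              branch 1.2.2.2 (add V):
                × closes — contains both V and !V.
  branch 2 (add (V -> (X == Z))):
    (!Y == V): β-rule — branch into !Y, V  //  !!Y, !V.
      branch 2.1 (add !Y, V):
        (V -> (X == Z)): β-rule — branch into !V  //  (X == Z).
          branch 2.1.1 (add !V):
            × closes — contains both V and !V.
          branch 2.1.2 (add (X == Z)):
            (X == Z): β-rule — branch into X, Z  //  !X, !Z.
              branch 2.1.2.1 (add X, Z):
                ○ open, literals {V=T, X=T, Y=F, Z=T}.
              branch 2.1.2.2 (add !X, !Z):
                ○ open, literals {V=T, X=F, Y=F, Z=F}.
      branch 2.2 (add !!Y, !V):
        (V -> (X == Z)): β-rule — branch into !V  //  (X == Z).
          branch 2.2.1 (add !V):
            ○ open, literals {V=F, Y=T}.
          branch 2.2.2 (add (X == Z)):
            (X == Z): β-rule — branch into X, Z  //  !X, !Z.
              branch 2.2.2.1 (add X, Z):
                ○ open, literals {V=F, X=T, Y=T, Z=T}.
              branch 2.2.2.2 (add !X, !Z):
                ○ open, literals {V=F, X=F, Y=T, Z=F}.
3 branches closed, 9 open.
Each open branch fixes some atoms; the unmentioned ones are free. Counting distinct full assignments: branch {V=T, W=F, X=F, Y=F} (Z) contributes 2 new; branch {V=T, W=F, Y=F} (Z, X) contributes 2 new; branch {V=F, W=T, X=T, Y=T} (Z) contributes 2 new; branch {V=F, W=F, X=F, Y=T} (Z) contributes 2 new; branch {V=T, X=T, Y=F, Z=T} (W) contributes 1 new; branch {V=T, X=F, Y=F, Z=F} (W) contributes 1 new; branch {V=F, Y=T} (Z, X, W) contributes 4 new; branch {V=F, X=T, Y=T, Z=T} (W) contributes 0 new; branch {V=F, X=F, Y=T, Z=F} (W) contributes 0 new. Total: 14.

14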